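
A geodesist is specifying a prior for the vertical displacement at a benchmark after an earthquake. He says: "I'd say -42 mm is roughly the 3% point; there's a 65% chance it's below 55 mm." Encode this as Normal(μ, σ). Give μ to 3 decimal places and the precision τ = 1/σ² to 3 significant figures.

For Normal(μ,σ), the p-quantile is μ + z_p·σ. Here z_{0.03} = -1.881, z_{0.65} = 0.3853.
So -42 = μ − 1.881σ and 55 = μ + 0.3853σ.
Subtracting: σ = (55 − -42)/(0.3853 − (-1.881)) = 42.805.
Then μ = -42 − (-1.881)·42.805 = 38.507.
Precision τ = 1/σ² = 1/42.8² = 0.000546.

μ = 38.507, τ = 0.000546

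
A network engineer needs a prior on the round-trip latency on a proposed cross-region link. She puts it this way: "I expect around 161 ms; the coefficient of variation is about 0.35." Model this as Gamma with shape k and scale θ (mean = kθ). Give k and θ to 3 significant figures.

k ≈ 8.16, θ ≈ 19.7

For Gamma(k, scale θ): mean = kθ, variance = kθ², so CV = 1/√k.
CV = 0.35, hence k = 1/CV² = 8.16.
Then θ = mean/k = 161/8.16 = 19.7.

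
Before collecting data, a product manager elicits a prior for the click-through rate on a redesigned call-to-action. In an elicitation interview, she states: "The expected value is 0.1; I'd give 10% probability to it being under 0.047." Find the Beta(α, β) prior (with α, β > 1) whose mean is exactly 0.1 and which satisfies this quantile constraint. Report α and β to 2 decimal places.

With mean 0.1 fixed, write α = 0.1s, β = 0.9s where s = α+β.
Need P(θ < 0.047) = 0.1 under Beta(0.1s, 0.9s). Normal approximation: (q−m)/√(m(1−m)/s) ≈ z_{0.1} = -1.28, so s ≈ 0.1·0.9·(-1.28)²/(0.047−0.1)² = 52.6.
At s = 52.6: P(θ<0.047) ≈ 0.073. Adjusting to match 0.1 gives s ≈ 42.74.
So α = 0.1·42.74 ≈ 4.27, β = 0.9·42.74 ≈ 38.46.

α ≈ 4.27, β ≈ 38.46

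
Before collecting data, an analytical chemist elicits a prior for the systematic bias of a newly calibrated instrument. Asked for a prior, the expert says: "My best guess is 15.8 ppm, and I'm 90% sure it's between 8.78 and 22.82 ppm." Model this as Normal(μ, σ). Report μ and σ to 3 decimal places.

μ = 15.800, σ = 4.268

A symmetric 90% interval runs μ ± z·σ with z = 1.645.
Half-width = 7.02, so σ = 7.02/1.645 = 4.268.
μ is the stated best guess, 15.800.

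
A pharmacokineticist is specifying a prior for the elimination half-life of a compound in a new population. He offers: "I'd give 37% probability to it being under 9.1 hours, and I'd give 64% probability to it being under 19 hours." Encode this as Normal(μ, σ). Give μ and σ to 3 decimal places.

The p-quantile of Normal(μ,σ) is μ + z_p·σ, with z_{0.37} = -0.3319 and z_{0.64} = 0.3585.
Eliminate σ: μ = (z₂·x₁ − z₁·x₂)/(z₂ − z₁) = (0.3585·9.1 − (-0.3319)·19)/0.6903 = 13.859.
Then σ = (x₂ − x₁)/(z₂ − z₁) = (19 − 9.1)/0.6903 = 14.341.

μ = 13.859, σ = 14.341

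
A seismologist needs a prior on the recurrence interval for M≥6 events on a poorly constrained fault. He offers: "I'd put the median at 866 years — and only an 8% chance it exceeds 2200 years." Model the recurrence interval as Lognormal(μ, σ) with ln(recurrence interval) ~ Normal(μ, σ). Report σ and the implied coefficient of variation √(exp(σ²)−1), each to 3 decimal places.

σ ≈ 0.664, CV ≈ 0.744

If T ~ Lognormal(μ,σ) then ln T ~ Normal(μ,σ), so the p-quantile of ln T is μ + z_p·σ.
ln(866) = 6.764 and ln(2200) = 7.696; z_{0.5} = 0, z_{0.92} = 1.405.
σ = (7.696 − 6.764)/(1.405 − (0)) = 0.664.
μ = 6.764 − (0)·0.664 = 6.764.
CV = √(exp(σ²)−1) = √(exp(0.4403)−1) = 0.744.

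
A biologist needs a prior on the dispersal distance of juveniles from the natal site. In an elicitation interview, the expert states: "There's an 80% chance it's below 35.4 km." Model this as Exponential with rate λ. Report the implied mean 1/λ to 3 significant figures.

mean ≈ 22 km

P(T < 35.4) = 1 − e^(−λ·35.4) = 0.8, so λ = −ln(1−0.8)/35.4 = −ln(0.2)/35.4 = 0.0455.
Mean = 1/λ = 22 km.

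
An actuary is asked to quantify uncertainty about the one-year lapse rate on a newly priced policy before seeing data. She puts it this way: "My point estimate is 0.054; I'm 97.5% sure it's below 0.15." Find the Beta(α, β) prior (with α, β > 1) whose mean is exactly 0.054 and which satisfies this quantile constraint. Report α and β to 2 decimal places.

α ≈ 1.83, β ≈ 32.02

With mean 0.054 fixed, write α = 0.054s, β = 0.946s where s = α+β.
Need P(θ < 0.15) = 0.975 under Beta(0.054s, 0.946s). Normal approximation: (q−m)/√(m(1−m)/s) ≈ z_{0.975} = 1.96, so s ≈ 0.054·0.946·(1.96)²/(0.15−0.054)² = 21.3.
At s = 21.3: P(θ<0.15) ≈ 0.950. Adjusting to match 0.975 gives s ≈ 33.85.
So α = 0.054·33.85 ≈ 1.83, β = 0.946·33.85 ≈ 32.02.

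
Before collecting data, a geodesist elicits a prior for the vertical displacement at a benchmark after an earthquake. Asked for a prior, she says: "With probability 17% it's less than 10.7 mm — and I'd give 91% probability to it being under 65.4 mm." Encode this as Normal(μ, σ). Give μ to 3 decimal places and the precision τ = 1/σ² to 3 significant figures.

For Normal(μ,σ), the p-quantile is μ + z_p·σ. Here z_{0.17} = -0.9542, z_{0.91} = 1.341.
So 10.7 = μ − 0.9542σ and 65.4 = μ + 1.341σ.
Subtracting: σ = (65.4 − 10.7)/(1.341 − (-0.9542)) = 23.835.
Then μ = 10.7 − (-0.9542)·23.835 = 33.443.
Precision τ = 1/σ² = 1/23.84² = 0.00176.

μ = 33.443, τ = 0.00176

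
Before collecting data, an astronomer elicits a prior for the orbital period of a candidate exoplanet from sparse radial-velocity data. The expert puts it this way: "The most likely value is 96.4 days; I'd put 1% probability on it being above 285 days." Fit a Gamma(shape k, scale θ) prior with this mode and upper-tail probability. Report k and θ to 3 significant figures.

k ≈ 4.84, θ ≈ 25.1

Gamma(k,θ) with k>1 has mode (k−1)θ, so θ = 96.4/(k−1).
Need P(X < 285) = 0.99 with θ tied to k this way. Start at k = 2, θ = 96.4: P(X<285) ≈ 0.794.
Too low — raise k to concentrate. Iterating converges to k ≈ 4.84.
Then θ = 96.4/(4.84−1) ≈ 25.1.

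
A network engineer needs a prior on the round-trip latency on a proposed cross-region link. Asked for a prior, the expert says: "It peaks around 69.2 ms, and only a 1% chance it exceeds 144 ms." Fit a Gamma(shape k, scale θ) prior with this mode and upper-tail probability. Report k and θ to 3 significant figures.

k ≈ 10.1, θ ≈ 7.62

Gamma(k,θ) with k>1 has mode (k−1)θ, so θ = 69.2/(k−1).
Need P(X < 144) = 0.99 with θ tied to k this way. Start at k = 2, θ = 69.2: P(X<144) ≈ 0.615.
Too low — raise k to concentrate. Iterating converges to k ≈ 10.1.
Then θ = 69.2/(10.1−1) ≈ 7.62.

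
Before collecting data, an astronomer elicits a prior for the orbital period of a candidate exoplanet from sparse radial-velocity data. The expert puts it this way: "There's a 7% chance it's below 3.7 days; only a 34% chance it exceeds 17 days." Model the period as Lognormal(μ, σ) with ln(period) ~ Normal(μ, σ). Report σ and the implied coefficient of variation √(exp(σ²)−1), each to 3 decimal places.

If T ~ Lognormal(μ,σ) then ln T ~ Normal(μ,σ), so the p-quantile of ln T is μ + z_p·σ.
ln(3.7) = 1.308 and ln(17) = 2.833; z_{0.07} = -1.476, z_{0.66} = 0.4125.
σ = (2.833 − 1.308)/(0.4125 − (-1.476)) = 0.808.
μ = 1.308 − (-1.476)·0.808 = 2.500.
CV = √(exp(σ²)−1) = √(exp(0.6522)−1) = 0.959.

σ ≈ 0.808, CV ≈ 0.959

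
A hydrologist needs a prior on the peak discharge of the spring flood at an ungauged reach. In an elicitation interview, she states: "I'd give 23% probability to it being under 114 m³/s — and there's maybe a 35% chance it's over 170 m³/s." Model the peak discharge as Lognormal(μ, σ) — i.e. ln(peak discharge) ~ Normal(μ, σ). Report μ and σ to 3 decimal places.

If T ~ Lognormal(μ,σ) then ln T ~ Normal(μ,σ), so the p-quantile of ln T is μ + z_p·σ.
ln(114) = 4.736 and ln(170) = 5.136; z_{0.23} = -0.7388, z_{0.65} = 0.3853.
σ = (5.136 − 4.736)/(0.3853 − (-0.7388)) = 0.355.
μ = 4.736 − (-0.7388)·0.355 = 4.999.

μ ≈ 4.999, σ ≈ 0.355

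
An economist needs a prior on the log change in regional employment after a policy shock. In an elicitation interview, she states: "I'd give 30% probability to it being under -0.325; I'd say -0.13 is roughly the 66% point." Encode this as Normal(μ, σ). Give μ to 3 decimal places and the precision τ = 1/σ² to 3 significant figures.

μ = -0.216, τ = 23.1

For Normal(μ,σ), the p-quantile is μ + z_p·σ. Here z_{0.3} = -0.5244, z_{0.66} = 0.4125.
So -0.325 = μ − 0.5244σ and -0.13 = μ + 0.4125σ.
Subtracting: σ = (-0.13 − -0.325)/(0.4125 − (-0.5244)) = 0.208.
Then μ = -0.325 − (-0.5244)·0.208 = -0.216.
Precision τ = 1/σ² = 1/0.2081² = 23.1.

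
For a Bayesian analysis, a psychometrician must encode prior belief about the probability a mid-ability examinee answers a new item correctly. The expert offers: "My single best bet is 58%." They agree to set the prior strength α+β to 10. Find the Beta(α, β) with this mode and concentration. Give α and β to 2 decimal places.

For α,β > 1 the Beta mode is (α−1)/(α+β−2). With α+β = 10, the mode is (α−1)/8.
Set (α−1)/8 = 0.58 → α = 1 + 0.58·8 = 5.64.
β = 10 − α = 4.36.

α = 5.64, β = 4.36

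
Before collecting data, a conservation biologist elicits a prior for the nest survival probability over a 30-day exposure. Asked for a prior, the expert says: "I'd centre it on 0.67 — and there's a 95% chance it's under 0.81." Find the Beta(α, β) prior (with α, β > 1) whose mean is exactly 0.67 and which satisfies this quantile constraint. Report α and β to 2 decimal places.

α ≈ 17.76, β ≈ 8.75

With mean 0.67 fixed, write α = 0.67s, β = 0.33s where s = α+β.
Need P(θ < 0.81) = 0.95 under Beta(0.67s, 0.33s). Normal approximation: (q−m)/√(m(1−m)/s) ≈ z_{0.95} = 1.64, so s ≈ 0.67·0.33·(1.64)²/(0.81−0.67)² = 30.5.
At s = 30.5: P(θ<0.81) ≈ 0.962. Adjusting to match 0.95 gives s ≈ 26.51.
So α = 0.67·26.51 ≈ 17.76, β = 0.33·26.51 ≈ 8.75.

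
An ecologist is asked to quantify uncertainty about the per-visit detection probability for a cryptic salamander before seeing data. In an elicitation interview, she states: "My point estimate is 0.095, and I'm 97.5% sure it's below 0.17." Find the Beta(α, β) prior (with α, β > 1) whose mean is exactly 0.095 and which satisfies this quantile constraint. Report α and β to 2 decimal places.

With mean 0.095 fixed, write α = 0.095s, β = 0.905s where s = α+β.
Need P(θ < 0.17) = 0.975 under Beta(0.095s, 0.905s). Normal approximation: (q−m)/√(m(1−m)/s) ≈ z_{0.975} = 1.96, so s ≈ 0.095·0.905·(1.96)²/(0.17−0.095)² = 58.7.
At s = 58.7: P(θ<0.17) ≈ 0.960. Adjusting to match 0.975 gives s ≈ 75.59.
So α = 0.095·75.59 ≈ 7.18, β = 0.905·75.59 ≈ 68.41.

α ≈ 7.18, β ≈ 68.41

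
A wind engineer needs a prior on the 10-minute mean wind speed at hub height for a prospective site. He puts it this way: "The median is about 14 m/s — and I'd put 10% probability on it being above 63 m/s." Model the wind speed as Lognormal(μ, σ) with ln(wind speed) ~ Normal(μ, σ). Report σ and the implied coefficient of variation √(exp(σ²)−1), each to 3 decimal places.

σ ≈ 1.174, CV ≈ 1.722

If T ~ Lognormal(μ,σ) then ln T ~ Normal(μ,σ), so the p-quantile of ln T is μ + z_p·σ.
ln(14) = 2.639 and ln(63) = 4.143; z_{0.5} = 0, z_{0.9} = 1.282.
σ = (4.143 − 2.639)/(1.282 − (0)) = 1.174.
μ = 2.639 − (0)·1.174 = 2.639.
CV = √(exp(σ²)−1) = √(exp(1.3774)−1) = 1.722.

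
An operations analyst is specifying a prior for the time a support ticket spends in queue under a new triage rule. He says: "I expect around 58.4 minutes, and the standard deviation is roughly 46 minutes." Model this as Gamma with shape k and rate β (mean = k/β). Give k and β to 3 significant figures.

k ≈ 1.61, β ≈ 0.0276

For Gamma(k, rate β): mean = k/β, variance = k/β², so CV = 1/√k.
CV = SD/mean = 46/58.4 = 0.7877, hence k = 1/CV² = 1.61.
Then β = k/mean = 1.61/58.4 = 0.0276.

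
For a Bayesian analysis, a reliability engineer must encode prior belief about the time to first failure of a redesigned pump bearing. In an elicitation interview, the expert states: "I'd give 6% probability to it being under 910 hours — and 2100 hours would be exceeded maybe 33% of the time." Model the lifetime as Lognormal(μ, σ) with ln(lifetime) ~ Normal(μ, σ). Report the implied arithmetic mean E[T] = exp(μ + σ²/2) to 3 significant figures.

If T ~ Lognormal(μ,σ) then ln T ~ Normal(μ,σ), so the p-quantile of ln T is μ + z_p·σ.
ln(910) = 6.813 and ln(2100) = 7.65; z_{0.06} = -1.555, z_{0.67} = 0.4399.
σ = (7.65 − 6.813)/(0.4399 − (-1.555)) = 0.419.
μ = 6.813 − (-1.555)·0.419 = 7.465.
E[T] = exp(μ + σ²/2) = exp(7.465 + 0.0879) = 1910 hours.

E[T] ≈ 1910 hours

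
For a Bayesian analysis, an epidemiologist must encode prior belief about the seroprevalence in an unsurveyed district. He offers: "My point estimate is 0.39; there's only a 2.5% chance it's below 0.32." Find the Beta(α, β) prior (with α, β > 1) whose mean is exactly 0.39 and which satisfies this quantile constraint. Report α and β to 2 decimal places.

With mean 0.39 fixed, write α = 0.39s, β = 0.61s where s = α+β.
Need P(θ < 0.32) = 0.025 under Beta(0.39s, 0.61s). Normal approximation: (q−m)/√(m(1−m)/s) ≈ z_{0.025} = -1.96, so s ≈ 0.39·0.61·(-1.96)²/(0.32−0.39)² = 186.5.
At s = 186.5: P(θ<0.32) ≈ 0.023. Adjusting to match 0.025 gives s ≈ 178.99.
So α = 0.39·178.99 ≈ 69.81, β = 0.61·178.99 ≈ 109.18.

α ≈ 69.81, β ≈ 109.18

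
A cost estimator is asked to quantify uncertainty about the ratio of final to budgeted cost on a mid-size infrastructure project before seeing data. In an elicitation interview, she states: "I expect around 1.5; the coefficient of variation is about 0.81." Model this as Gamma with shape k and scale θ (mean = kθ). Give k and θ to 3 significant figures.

k ≈ 1.52, θ ≈ 0.984

For Gamma(k, scale θ): mean = kθ, variance = kθ², so CV = 1/√k.
CV = 0.81, hence k = 1/CV² = 1.52.
Then θ = mean/k = 1.5/1.52 = 0.984.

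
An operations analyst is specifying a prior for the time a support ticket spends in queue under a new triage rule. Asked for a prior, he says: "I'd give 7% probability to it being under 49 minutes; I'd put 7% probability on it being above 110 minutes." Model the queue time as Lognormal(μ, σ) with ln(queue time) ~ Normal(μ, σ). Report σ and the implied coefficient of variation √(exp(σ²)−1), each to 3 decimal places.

σ ≈ 0.274, CV ≈ 0.279

If T ~ Lognormal(μ,σ) then ln T ~ Normal(μ,σ), so the p-quantile of ln T is μ + z_p·σ.
ln(49) = 3.892 and ln(110) = 4.7; z_{0.07} = -1.476, z_{0.93} = 1.476.
σ = (4.7 − 3.892)/(1.476 − (-1.476)) = 0.274.
μ = 3.892 − (-1.476)·0.274 = 4.296.
CV = √(exp(σ²)−1) = √(exp(0.0751)−1) = 0.279.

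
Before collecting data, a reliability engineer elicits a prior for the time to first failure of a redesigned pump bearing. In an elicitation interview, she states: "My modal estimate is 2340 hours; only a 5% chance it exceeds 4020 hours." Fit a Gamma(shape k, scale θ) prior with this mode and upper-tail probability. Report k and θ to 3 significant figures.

k ≈ 10.5, θ ≈ 245

Gamma(k,θ) with k>1 has mode (k−1)θ, so θ = 2340/(k−1).
Need P(X < 4020) = 0.95 with θ tied to k this way. Start at k = 2, θ = 2340: P(X<4020) ≈ 0.512.
Too low — raise k to concentrate. Iterating converges to k ≈ 10.5.
Then θ = 2340/(10.5−1) ≈ 245.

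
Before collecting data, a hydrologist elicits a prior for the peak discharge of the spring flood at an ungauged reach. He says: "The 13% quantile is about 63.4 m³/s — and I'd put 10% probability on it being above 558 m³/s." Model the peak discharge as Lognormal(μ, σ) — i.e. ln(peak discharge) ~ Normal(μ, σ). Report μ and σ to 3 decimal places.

μ ≈ 5.167, σ ≈ 0.903

If T ~ Lognormal(μ,σ) then ln T ~ Normal(μ,σ), so the p-quantile of ln T is μ + z_p·σ.
ln(63.4) = 4.149 and ln(558) = 6.324; z_{0.13} = -1.126, z_{0.9} = 1.282.
σ = (6.324 − 4.149)/(1.282 − (-1.126)) = 0.903.
μ = 4.149 − (-1.126)·0.903 = 5.167.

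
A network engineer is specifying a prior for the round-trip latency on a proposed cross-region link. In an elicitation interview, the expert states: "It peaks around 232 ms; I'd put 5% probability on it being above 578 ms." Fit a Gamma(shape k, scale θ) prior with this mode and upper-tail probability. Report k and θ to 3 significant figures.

Gamma(k,θ) with k>1 has mode (k−1)θ, so θ = 232/(k−1).
Need P(X < 578) = 0.95 with θ tied to k this way. Start at k = 2, θ = 232: P(X<578) ≈ 0.711.
Too low — raise k to concentrate. Iterating converges to k ≈ 4.26.
Then θ = 232/(4.26−1) ≈ 71.2.

k ≈ 4.26, θ ≈ 71.2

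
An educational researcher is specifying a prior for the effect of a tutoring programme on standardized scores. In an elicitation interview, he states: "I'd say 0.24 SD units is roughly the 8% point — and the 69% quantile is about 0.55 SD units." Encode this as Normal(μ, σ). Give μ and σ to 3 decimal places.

The p-quantile of Normal(μ,σ) is μ + z_p·σ, with z_{0.08} = -1.405 and z_{0.69} = 0.4959.
Eliminate σ: μ = (z₂·x₁ − z₁·x₂)/(z₂ − z₁) = (0.4959·0.24 − (-1.405)·0.55)/1.901 = 0.469.
Then σ = (x₂ − x₁)/(z₂ − z₁) = (0.55 − 0.24)/1.901 = 0.163.

μ = 0.469, σ = 0.163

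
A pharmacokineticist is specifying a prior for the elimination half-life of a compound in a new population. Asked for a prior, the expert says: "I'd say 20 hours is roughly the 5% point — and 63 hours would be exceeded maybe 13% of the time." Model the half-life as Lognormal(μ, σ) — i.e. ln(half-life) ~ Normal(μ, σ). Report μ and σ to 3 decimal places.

μ ≈ 3.677, σ ≈ 0.414

If T ~ Lognormal(μ,σ) then ln T ~ Normal(μ,σ), so the p-quantile of ln T is μ + z_p·σ.
ln(20) = 2.996 and ln(63) = 4.143; z_{0.05} = -1.645, z_{0.87} = 1.126.
σ = (4.143 − 2.996)/(1.126 − (-1.645)) = 0.414.
μ = 2.996 − (-1.645)·0.414 = 3.677.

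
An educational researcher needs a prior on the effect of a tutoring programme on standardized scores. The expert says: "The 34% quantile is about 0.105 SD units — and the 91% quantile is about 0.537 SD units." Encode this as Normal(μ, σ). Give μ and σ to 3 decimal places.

μ = 0.207, σ = 0.246

For Normal(μ,σ), the p-quantile is μ + z_p·σ. Here z_{0.34} = -0.4125, z_{0.91} = 1.341.
So 0.105 = μ − 0.4125σ and 0.537 = μ + 1.341σ.
Subtracting: σ = (0.537 − 0.105)/(1.341 − (-0.4125)) = 0.246.
Then μ = 0.105 − (-0.4125)·0.246 = 0.207.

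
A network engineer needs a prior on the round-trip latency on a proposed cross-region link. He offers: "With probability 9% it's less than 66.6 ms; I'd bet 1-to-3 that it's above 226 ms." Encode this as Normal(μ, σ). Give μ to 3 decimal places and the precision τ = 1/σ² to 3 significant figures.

μ = 172.650, τ = 0.00016

The p-quantile of Normal(μ,σ) is μ + z_p·σ, with z_{0.09} = -1.341 and z_{0.75} = 0.6745.
Eliminate σ: μ = (z₂·x₁ − z₁·x₂)/(z₂ − z₁) = (0.6745·66.6 − (-1.341)·226)/2.015 = 172.650.
Then σ = (x₂ − x₁)/(z₂ − z₁) = (226 − 66.6)/2.015 = 79.097.
Precision τ = 1/σ² = 1/79.1² = 0.00016.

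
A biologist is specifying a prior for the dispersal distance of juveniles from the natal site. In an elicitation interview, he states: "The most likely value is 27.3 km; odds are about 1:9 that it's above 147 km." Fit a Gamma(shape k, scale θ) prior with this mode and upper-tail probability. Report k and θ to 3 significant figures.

k ≈ 1.61, θ ≈ 44.5

Gamma(k,θ) with k>1 has mode (k−1)θ, so θ = 27.3/(k−1).
Need P(X < 147) = 0.9 with θ tied to k this way. Start at k = 2, θ = 27.3: P(X<147) ≈ 0.971.
Too high — lower k to spread out. Iterating converges to k ≈ 1.61.
Then θ = 27.3/(1.61−1) ≈ 44.5.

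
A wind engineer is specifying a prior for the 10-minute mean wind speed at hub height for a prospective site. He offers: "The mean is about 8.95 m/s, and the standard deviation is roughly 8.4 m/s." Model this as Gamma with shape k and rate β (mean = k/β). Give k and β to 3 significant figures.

For Gamma(k, rate β): mean = k/β, variance = k/β², so CV = 1/√k.
CV = SD/mean = 8.4/8.95 = 0.9385, hence k = 1/CV² = 1.14.
Then β = k/mean = 1.14/8.95 = 0.127.

k ≈ 1.14, β ≈ 0.127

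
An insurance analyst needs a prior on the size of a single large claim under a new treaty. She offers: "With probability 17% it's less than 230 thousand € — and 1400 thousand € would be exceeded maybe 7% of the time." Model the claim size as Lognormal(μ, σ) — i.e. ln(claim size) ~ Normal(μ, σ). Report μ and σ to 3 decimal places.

If T ~ Lognormal(μ,σ) then ln T ~ Normal(μ,σ), so the p-quantile of ln T is μ + z_p·σ.
ln(230) = 5.438 and ln(1400) = 7.244; z_{0.17} = -0.9542, z_{0.93} = 1.476.
σ = (7.244 − 5.438)/(1.476 − (-0.9542)) = 0.743.
μ = 5.438 − (-0.9542)·0.743 = 6.147.

μ ≈ 6.147, σ ≈ 0.743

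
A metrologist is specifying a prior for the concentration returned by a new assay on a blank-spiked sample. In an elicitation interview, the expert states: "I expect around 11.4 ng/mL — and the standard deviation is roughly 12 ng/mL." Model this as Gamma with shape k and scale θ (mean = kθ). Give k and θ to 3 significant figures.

For Gamma(k, scale θ): mean = kθ, variance = kθ², so CV = 1/√k.
CV = SD/mean = 12/11.4 = 1.053, hence k = 1/CV² = 0.903.
Then θ = mean/k = 11.4/0.903 = 12.6.

k ≈ 0.903, θ ≈ 12.6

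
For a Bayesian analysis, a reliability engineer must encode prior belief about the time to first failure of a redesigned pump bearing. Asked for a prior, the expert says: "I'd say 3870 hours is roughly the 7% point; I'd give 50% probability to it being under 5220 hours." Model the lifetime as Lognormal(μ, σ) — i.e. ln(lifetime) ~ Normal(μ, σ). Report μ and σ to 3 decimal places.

μ ≈ 8.560, σ ≈ 0.203

If T ~ Lognormal(μ,σ) then ln T ~ Normal(μ,σ), so the p-quantile of ln T is μ + z_p·σ.
ln(3870) = 8.261 and ln(5220) = 8.56; z_{0.07} = -1.476, z_{0.5} = 0.
σ = (8.56 − 8.261)/(0 − (-1.476)) = 0.203.
μ = 8.261 − (-1.476)·0.203 = 8.560.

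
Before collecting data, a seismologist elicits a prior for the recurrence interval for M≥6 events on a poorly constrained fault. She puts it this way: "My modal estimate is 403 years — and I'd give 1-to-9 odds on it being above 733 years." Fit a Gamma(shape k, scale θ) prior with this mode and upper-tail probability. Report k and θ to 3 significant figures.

Gamma(k,θ) with k>1 has mode (k−1)θ, so θ = 403/(k−1).
Need P(X < 733) = 0.9 with θ tied to k this way. Start at k = 2, θ = 403: P(X<733) ≈ 0.543.
Too low — raise k to concentrate. Iterating converges to k ≈ 6.33.
Then θ = 403/(6.33−1) ≈ 75.7.

k ≈ 6.33, θ ≈ 75.7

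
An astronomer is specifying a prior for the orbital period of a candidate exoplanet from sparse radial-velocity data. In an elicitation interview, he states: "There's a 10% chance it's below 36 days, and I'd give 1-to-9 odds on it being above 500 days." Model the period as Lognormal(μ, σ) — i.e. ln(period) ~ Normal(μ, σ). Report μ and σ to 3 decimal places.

μ ≈ 4.899, σ ≈ 1.027

If T ~ Lognormal(μ,σ) then ln T ~ Normal(μ,σ), so the p-quantile of ln T is μ + z_p·σ.
ln(36) = 3.584 and ln(500) = 6.215; z_{0.1} = -1.282, z_{0.9} = 1.282.
σ = (6.215 − 3.584)/(1.282 − (-1.282)) = 1.027.
μ = 3.584 − (-1.282)·1.027 = 4.899.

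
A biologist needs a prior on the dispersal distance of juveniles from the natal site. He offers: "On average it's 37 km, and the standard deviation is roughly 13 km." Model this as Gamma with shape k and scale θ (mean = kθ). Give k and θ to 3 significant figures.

k ≈ 8.1, θ ≈ 4.57

For Gamma(k, scale θ): mean = kθ, variance = kθ², so CV = 1/√k.
CV = SD/mean = 13/37 = 0.3514, hence k = 1/CV² = 8.1.
Then θ = mean/k = 37/8.1 = 4.57.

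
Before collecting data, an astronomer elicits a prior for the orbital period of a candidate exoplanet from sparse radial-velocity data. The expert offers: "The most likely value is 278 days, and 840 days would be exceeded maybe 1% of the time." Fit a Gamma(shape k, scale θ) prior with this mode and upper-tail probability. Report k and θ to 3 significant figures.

Gamma(k,θ) with k>1 has mode (k−1)θ, so θ = 278/(k−1).
Need P(X < 840) = 0.99 with θ tied to k this way. Start at k = 2, θ = 278: P(X<840) ≈ 0.804.
Too low — raise k to concentrate. Iterating converges to k ≈ 4.68.
Then θ = 278/(4.68−1) ≈ 75.6.

k ≈ 4.68, θ ≈ 75.6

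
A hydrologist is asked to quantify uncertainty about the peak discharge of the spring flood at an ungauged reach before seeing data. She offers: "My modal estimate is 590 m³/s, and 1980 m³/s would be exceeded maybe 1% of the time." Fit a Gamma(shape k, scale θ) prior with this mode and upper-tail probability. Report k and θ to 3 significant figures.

Gamma(k,θ) with k>1 has mode (k−1)θ, so θ = 590/(k−1).
Need P(X < 1980) = 0.99 with θ tied to k this way. Start at k = 2, θ = 590: P(X<1980) ≈ 0.848.
Too low — raise k to concentrate. Iterating converges to k ≈ 3.99.
Then θ = 590/(3.99−1) ≈ 198.

k ≈ 3.99, θ ≈ 198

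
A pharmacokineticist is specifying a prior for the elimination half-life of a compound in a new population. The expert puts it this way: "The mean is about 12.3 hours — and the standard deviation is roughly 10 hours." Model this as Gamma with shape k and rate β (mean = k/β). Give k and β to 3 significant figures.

For Gamma(k, rate β): mean = k/β, variance = k/β², so CV = 1/√k.
CV = SD/mean = 10/12.3 = 0.813, hence k = 1/CV² = 1.51.
Then β = k/mean = 1.51/12.3 = 0.123.

k ≈ 1.51, β ≈ 0.123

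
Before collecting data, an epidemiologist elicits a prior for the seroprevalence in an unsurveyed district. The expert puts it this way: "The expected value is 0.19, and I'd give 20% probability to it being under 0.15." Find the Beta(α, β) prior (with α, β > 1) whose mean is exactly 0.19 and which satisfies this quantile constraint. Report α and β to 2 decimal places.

α ≈ 13.36, β ≈ 56.97

With mean 0.19 fixed, write α = 0.19s, β = 0.81s where s = α+β.
Need P(θ < 0.15) = 0.2 under Beta(0.19s, 0.81s). Normal approximation: (q−m)/√(m(1−m)/s) ≈ z_{0.2} = -0.842, so s ≈ 0.19·0.81·(-0.842)²/(0.15−0.19)² = 68.1.
At s = 68.1: P(θ<0.15) ≈ 0.204. Adjusting to match 0.2 gives s ≈ 70.33.
So α = 0.19·70.33 ≈ 13.36, β = 0.81·70.33 ≈ 56.97.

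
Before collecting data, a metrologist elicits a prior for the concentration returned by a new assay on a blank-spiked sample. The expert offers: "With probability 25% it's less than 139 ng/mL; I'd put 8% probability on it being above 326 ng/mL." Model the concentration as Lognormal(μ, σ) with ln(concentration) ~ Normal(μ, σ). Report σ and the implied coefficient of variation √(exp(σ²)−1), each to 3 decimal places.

σ ≈ 0.410, CV ≈ 0.428

If T ~ Lognormal(μ,σ) then ln T ~ Normal(μ,σ), so the p-quantile of ln T is μ + z_p·σ.
ln(139) = 4.934 and ln(326) = 5.787; z_{0.25} = -0.6745, z_{0.92} = 1.405.
σ = (5.787 − 4.934)/(1.405 − (-0.6745)) = 0.410.
μ = 4.934 − (-0.6745)·0.410 = 5.211.
CV = √(exp(σ²)−1) = √(exp(0.1680)−1) = 0.428.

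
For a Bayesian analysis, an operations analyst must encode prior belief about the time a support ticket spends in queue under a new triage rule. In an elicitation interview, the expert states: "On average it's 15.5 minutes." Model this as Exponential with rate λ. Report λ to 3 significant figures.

λ ≈ 0.0645

Exponential mean = 1/λ, so λ = 1/15.5 = 0.0645.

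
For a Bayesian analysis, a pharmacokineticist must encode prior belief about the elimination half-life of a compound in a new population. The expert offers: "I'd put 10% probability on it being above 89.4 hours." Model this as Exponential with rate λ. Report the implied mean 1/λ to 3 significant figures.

P(T > 89.4) = e^(−λ·89.4) = 0.1, so λ = −ln(0.1)/89.4 = 0.0258.
Mean = 1/λ = 38.8 hours.

mean ≈ 38.8 hours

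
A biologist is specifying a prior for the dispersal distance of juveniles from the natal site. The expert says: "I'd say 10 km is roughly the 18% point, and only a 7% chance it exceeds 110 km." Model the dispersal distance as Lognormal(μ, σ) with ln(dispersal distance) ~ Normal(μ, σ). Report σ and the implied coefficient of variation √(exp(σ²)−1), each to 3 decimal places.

If T ~ Lognormal(μ,σ) then ln T ~ Normal(μ,σ), so the p-quantile of ln T is μ + z_p·σ.
ln(10) = 2.303 and ln(110) = 4.7; z_{0.18} = -0.9154, z_{0.93} = 1.476.
σ = (4.7 − 2.303)/(1.476 − (-0.9154)) = 1.003.
μ = 2.303 − (-0.9154)·1.003 = 3.221.
CV = √(exp(σ²)−1) = √(exp(1.0056)−1) = 1.317.

σ ≈ 1.003, CV ≈ 1.317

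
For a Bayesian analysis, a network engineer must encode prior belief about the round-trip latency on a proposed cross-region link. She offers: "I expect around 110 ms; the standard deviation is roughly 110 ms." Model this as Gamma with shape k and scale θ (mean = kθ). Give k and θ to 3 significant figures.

For Gamma(k, scale θ): mean = kθ, variance = kθ², so CV = 1/√k.
CV = SD/mean = 110/110 = 1, hence k = 1/CV² = 1.
Then θ = mean/k = 110/1 = 110.

k ≈ 1, θ ≈ 110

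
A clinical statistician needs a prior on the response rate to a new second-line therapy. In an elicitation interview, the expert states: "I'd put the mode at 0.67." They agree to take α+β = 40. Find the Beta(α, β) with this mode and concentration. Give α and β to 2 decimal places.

α = 26.46, β = 13.54

For α,β > 1 the Beta mode is (α−1)/(α+β−2). With α+β = 40, the mode is (α−1)/38.
Set (α−1)/38 = 0.67 → α = 1 + 0.67·38 = 26.46.
β = 40 − α = 13.54.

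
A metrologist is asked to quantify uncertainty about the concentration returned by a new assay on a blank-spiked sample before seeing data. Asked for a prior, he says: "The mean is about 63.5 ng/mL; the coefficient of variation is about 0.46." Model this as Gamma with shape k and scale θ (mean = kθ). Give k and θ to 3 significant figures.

k ≈ 4.73, θ ≈ 13.4

For Gamma(k, scale θ): mean = kθ, variance = kθ², so CV = 1/√k.
CV = 0.46, hence k = 1/CV² = 4.73.
Then θ = mean/k = 63.5/4.73 = 13.4.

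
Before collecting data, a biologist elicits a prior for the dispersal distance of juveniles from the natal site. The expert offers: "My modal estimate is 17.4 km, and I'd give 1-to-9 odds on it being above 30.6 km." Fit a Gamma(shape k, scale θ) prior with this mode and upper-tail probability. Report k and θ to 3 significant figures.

Gamma(k,θ) with k>1 has mode (k−1)θ, so θ = 17.4/(k−1).
Need P(X < 30.6) = 0.9 with θ tied to k this way. Start at k = 2, θ = 17.4: P(X<30.6) ≈ 0.525.
Too low — raise k to concentrate. Iterating converges to k ≈ 6.96.
Then θ = 17.4/(6.96−1) ≈ 2.92.

k ≈ 6.96, θ ≈ 2.92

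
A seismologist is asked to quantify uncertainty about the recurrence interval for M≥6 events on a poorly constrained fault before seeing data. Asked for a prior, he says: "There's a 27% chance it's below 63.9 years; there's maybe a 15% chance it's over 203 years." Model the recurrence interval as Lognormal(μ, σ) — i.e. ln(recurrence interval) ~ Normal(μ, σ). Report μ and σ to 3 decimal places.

If T ~ Lognormal(μ,σ) then ln T ~ Normal(μ,σ), so the p-quantile of ln T is μ + z_p·σ.
ln(63.9) = 4.157 and ln(203) = 5.313; z_{0.27} = -0.6128, z_{0.85} = 1.036.
σ = (5.313 − 4.157)/(1.036 − (-0.6128)) = 0.701.
μ = 4.157 − (-0.6128)·0.701 = 4.587.

μ ≈ 4.587, σ ≈ 0.701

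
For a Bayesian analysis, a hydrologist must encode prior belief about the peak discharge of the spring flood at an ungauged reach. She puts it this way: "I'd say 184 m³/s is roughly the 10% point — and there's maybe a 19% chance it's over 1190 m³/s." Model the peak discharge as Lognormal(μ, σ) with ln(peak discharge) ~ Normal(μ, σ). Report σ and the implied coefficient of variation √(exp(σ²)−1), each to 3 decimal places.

If T ~ Lognormal(μ,σ) then ln T ~ Normal(μ,σ), so the p-quantile of ln T is μ + z_p·σ.
ln(184) = 5.215 and ln(1190) = 7.082; z_{0.1} = -1.282, z_{0.81} = 0.8779.
σ = (7.082 − 5.215)/(0.8779 − (-1.282)) = 0.864.
μ = 5.215 − (-1.282)·0.864 = 6.323.
CV = √(exp(σ²)−1) = √(exp(0.7473)−1) = 1.054.

σ ≈ 0.864, CV ≈ 1.054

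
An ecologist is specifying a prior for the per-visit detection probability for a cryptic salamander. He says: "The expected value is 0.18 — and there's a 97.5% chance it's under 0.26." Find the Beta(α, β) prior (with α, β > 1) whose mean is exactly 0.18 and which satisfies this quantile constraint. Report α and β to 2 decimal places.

With mean 0.18 fixed, write α = 0.18s, β = 0.82s where s = α+β.
Need P(θ < 0.26) = 0.975 under Beta(0.18s, 0.82s). Normal approximation: (q−m)/√(m(1−m)/s) ≈ z_{0.975} = 1.96, so s ≈ 0.18·0.82·(1.96)²/(0.26−0.18)² = 88.6.
At s = 88.6: P(θ<0.26) ≈ 0.967. Adjusting to match 0.975 gives s ≈ 101.52.
So α = 0.18·101.52 ≈ 18.27, β = 0.82·101.52 ≈ 83.24.

α ≈ 18.27, β ≈ 83.24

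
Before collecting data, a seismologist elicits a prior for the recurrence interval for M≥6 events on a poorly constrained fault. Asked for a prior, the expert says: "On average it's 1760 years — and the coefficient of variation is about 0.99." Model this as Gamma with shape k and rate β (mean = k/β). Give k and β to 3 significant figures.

k ≈ 1.02, β ≈ 0.00058

For Gamma(k, rate β): mean = k/β, variance = k/β², so CV = 1/√k.
CV = 0.99, hence k = 1/CV² = 1.02.
Then β = k/mean = 1.02/1760 = 0.00058.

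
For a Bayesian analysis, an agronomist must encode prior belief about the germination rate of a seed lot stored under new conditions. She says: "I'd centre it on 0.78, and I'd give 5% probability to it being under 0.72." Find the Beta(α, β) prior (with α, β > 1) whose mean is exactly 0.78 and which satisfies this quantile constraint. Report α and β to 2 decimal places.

α ≈ 107.80, β ≈ 30.41

With mean 0.78 fixed, write α = 0.78s, β = 0.22s where s = α+β.
Need P(θ < 0.72) = 0.05 under Beta(0.78s, 0.22s). Normal approximation: (q−m)/√(m(1−m)/s) ≈ z_{0.05} = -1.64, so s ≈ 0.78·0.22·(-1.64)²/(0.72−0.78)² = 129.0.
At s = 129.0: P(θ<0.72) ≈ 0.056. Adjusting to match 0.05 gives s ≈ 138.21.
So α = 0.78·138.21 ≈ 107.80, β = 0.22·138.21 ≈ 30.41.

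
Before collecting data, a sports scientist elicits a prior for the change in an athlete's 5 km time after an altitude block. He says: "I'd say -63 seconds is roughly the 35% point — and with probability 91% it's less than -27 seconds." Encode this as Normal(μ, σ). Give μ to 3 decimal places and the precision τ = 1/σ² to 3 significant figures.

μ = -54.964, τ = 0.0023

For Normal(μ,σ), the p-quantile is μ + z_p·σ. Here z_{0.35} = -0.3853, z_{0.91} = 1.341.
So -63 = μ − 0.3853σ and -27 = μ + 1.341σ.
Subtracting: σ = (-27 − -63)/(1.341 − (-0.3853)) = 20.857.
Then μ = -63 − (-0.3853)·20.857 = -54.964.
Precision τ = 1/σ² = 1/20.86² = 0.0023.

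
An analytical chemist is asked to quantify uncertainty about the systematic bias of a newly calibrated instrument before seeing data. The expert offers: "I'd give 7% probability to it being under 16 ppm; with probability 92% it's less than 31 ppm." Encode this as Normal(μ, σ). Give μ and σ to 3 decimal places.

μ = 23.684, σ = 5.207

The p-quantile of Normal(μ,σ) is μ + z_p·σ, with z_{0.07} = -1.476 and z_{0.92} = 1.405.
Eliminate σ: μ = (z₂·x₁ − z₁·x₂)/(z₂ − z₁) = (1.405·16 − (-1.476)·31)/2.881 = 23.684.
Then σ = (x₂ − x₁)/(z₂ − z₁) = (31 − 16)/2.881 = 5.207.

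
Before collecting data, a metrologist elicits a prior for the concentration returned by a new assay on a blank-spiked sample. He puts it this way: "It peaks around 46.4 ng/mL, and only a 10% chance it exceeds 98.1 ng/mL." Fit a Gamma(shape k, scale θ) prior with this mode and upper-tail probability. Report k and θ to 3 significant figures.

k ≈ 4.43, θ ≈ 13.5

Gamma(k,θ) with k>1 has mode (k−1)θ, so θ = 46.4/(k−1).
Need P(X < 98.1) = 0.9 with θ tied to k this way. Start at k = 2, θ = 46.4: P(X<98.1) ≈ 0.624.
Too low — raise k to concentrate. Iterating converges to k ≈ 4.43.
Then θ = 46.4/(4.43−1) ≈ 13.5.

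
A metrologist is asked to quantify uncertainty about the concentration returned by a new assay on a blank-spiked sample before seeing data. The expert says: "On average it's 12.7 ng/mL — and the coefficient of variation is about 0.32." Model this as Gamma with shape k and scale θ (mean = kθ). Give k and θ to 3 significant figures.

k ≈ 9.77, θ ≈ 1.3

For Gamma(k, scale θ): mean = kθ, variance = kθ², so CV = 1/√k.
CV = 0.32, hence k = 1/CV² = 9.77.
Then θ = mean/k = 12.7/9.77 = 1.3.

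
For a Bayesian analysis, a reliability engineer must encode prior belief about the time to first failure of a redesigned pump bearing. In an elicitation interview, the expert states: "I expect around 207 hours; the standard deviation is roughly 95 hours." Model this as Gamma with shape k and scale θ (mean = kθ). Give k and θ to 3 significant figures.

k ≈ 4.75, θ ≈ 43.6

For Gamma(k, scale θ): mean = kθ, variance = kθ², so CV = 1/√k.
CV = SD/mean = 95/207 = 0.4589, hence k = 1/CV² = 4.75.
Then θ = mean/k = 207/4.75 = 43.6.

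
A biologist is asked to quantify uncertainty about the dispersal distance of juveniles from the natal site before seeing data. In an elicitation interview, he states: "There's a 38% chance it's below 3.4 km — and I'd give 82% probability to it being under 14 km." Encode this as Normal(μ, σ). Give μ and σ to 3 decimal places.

μ = 6.052, σ = 8.683

The p-quantile of Normal(μ,σ) is μ + z_p·σ, with z_{0.38} = -0.3055 and z_{0.82} = 0.9154.
Eliminate σ: μ = (z₂·x₁ − z₁·x₂)/(z₂ − z₁) = (0.9154·3.4 − (-0.3055)·14)/1.221 = 6.052.
Then σ = (x₂ − x₁)/(z₂ − z₁) = (14 − 3.4)/1.221 = 8.683.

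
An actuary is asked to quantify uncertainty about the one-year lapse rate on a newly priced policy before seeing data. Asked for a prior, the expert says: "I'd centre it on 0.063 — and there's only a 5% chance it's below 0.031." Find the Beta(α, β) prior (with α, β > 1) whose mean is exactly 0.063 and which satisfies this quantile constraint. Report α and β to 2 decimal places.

α ≈ 7.42, β ≈ 110.40

With mean 0.063 fixed, write α = 0.063s, β = 0.937s where s = α+β.
Need P(θ < 0.031) = 0.05 under Beta(0.063s, 0.937s). Normal approximation: (q−m)/√(m(1−m)/s) ≈ z_{0.05} = -1.64, so s ≈ 0.063·0.937·(-1.64)²/(0.031−0.063)² = 156.0.
At s = 156.0: P(θ<0.031) ≈ 0.027. Adjusting to match 0.05 gives s ≈ 117.82.
So α = 0.063·117.82 ≈ 7.42, β = 0.937·117.82 ≈ 110.40.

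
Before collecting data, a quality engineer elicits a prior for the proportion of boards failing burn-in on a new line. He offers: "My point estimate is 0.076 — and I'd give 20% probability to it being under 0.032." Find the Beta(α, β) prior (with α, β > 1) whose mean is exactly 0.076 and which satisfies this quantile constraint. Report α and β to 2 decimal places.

With mean 0.076 fixed, write α = 0.076s, β = 0.924s where s = α+β.
Need P(θ < 0.032) = 0.2 under Beta(0.076s, 0.924s). Normal approximation: (q−m)/√(m(1−m)/s) ≈ z_{0.2} = -0.842, so s ≈ 0.076·0.924·(-0.842)²/(0.032−0.076)² = 25.7.
At s = 25.7: P(θ<0.032) ≈ 0.198. Adjusting to match 0.2 gives s ≈ 25.42.
So α = 0.076·25.42 ≈ 1.93, β = 0.924·25.42 ≈ 23.49.

α ≈ 1.93, β ≈ 23.49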